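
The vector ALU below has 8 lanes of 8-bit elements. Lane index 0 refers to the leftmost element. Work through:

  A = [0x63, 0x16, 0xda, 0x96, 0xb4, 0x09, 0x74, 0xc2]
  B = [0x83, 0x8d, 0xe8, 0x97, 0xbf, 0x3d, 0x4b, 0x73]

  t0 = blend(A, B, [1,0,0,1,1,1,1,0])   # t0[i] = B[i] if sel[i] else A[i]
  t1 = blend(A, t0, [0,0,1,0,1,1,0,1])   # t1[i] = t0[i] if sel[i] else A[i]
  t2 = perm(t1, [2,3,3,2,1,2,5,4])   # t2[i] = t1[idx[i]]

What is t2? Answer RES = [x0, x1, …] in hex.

→ t0 |83|16|da|97|bf|3d|4b|c2|
→ t1 |63|16|da|96|bf|3d|74|c2|
→ t2 |da|96|96|da|16|da|3d|bf|

RES = [ 0xda  0x96  0x96  0xda  0x16  0xda  0x3d  0xbf ]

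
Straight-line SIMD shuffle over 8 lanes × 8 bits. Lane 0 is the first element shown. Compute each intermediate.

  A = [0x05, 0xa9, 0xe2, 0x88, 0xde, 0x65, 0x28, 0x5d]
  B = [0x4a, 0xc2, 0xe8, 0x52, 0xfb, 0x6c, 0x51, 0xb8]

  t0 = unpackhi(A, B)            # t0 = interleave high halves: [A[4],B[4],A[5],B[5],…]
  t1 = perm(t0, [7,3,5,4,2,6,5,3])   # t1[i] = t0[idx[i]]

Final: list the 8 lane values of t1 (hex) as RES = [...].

t0 = [0xde, 0xfb, 0x65, 0x6c, 0x28, 0x51, 0x5d, 0xb8]
t1 = [0xb8, 0x6c, 0x51, 0x28, 0x65, 0x5d, 0x51, 0x6c]

RES = [ 0xb8  0x6c  0x51  0x28  0x65  0x5d  0x51  0x6c ]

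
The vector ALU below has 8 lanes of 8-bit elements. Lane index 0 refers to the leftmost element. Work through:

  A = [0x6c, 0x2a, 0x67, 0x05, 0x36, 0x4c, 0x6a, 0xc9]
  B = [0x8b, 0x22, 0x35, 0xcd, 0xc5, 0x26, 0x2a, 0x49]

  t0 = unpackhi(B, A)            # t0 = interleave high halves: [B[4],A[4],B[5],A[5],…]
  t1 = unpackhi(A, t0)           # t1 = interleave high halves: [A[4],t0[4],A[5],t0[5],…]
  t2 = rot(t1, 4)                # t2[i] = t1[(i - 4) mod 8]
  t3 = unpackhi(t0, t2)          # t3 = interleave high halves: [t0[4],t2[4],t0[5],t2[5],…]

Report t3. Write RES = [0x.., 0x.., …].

→ t0 |c5|36|26|4c|2a|6a|49|c9|
→ t1 |36|2a|4c|6a|6a|49|c9|c9|
→ t2 |6a|49|c9|c9|36|2a|4c|6a|
→ t3 |2a|36|6a|2a|49|4c|c9|6a|

RES = [0x2a, 0x36, 0x6a, 0x2a, 0x49, 0x4c, 0xc9, 0x6a]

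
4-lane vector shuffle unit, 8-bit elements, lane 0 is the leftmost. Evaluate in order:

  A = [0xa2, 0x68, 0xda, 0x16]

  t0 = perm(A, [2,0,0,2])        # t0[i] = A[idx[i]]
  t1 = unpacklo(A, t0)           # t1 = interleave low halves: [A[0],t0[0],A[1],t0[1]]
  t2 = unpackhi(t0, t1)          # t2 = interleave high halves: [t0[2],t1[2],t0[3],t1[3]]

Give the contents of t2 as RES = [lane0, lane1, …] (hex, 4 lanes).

RES = [0xa2, 0x68, 0xda, 0xa2]

t0 = [0xda, 0xa2, 0xa2, 0xda]
t1 = [0xa2, 0xda, 0x68, 0xa2]
t2 = [0xa2, 0x68, 0xda, 0xa2]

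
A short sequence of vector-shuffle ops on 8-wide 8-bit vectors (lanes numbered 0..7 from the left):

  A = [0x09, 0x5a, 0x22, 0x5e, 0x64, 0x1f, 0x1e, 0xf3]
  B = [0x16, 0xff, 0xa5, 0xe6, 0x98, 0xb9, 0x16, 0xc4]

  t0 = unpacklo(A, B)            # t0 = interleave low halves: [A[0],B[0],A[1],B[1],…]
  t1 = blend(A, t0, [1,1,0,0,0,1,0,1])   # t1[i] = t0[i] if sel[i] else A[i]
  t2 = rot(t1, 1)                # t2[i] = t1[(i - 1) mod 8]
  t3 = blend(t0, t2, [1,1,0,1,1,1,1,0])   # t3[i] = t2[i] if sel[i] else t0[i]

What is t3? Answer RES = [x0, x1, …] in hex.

t0 = [0x09, 0x16, 0x5a, 0xff, 0x22, 0xa5, 0x5e, 0xe6]
t1 = [0x09, 0x16, 0x22, 0x5e, 0x64, 0xa5, 0x1e, 0xe6]
t2 = [0xe6, 0x09, 0x16, 0x22, 0x5e, 0x64, 0xa5, 0x1e]
t3 = [0xe6, 0x09, 0x5a, 0x22, 0x5e, 0x64, 0xa5, 0xe6]

RES = [0xe6, 0x09, 0x5a, 0x22, 0x5e, 0x64, 0xa5, 0xe6]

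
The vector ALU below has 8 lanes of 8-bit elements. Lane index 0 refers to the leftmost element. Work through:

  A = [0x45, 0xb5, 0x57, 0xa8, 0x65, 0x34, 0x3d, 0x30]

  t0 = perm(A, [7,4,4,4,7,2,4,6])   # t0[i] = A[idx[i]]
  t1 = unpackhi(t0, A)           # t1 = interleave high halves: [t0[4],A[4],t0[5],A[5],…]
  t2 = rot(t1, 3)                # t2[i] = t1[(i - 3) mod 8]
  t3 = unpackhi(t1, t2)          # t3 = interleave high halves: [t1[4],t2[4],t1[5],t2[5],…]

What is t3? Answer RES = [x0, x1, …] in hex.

  t0: 30 65 65 65 30 57 65 3d
  t1: 30 65 57 34 65 3d 3d 30
  t2: 3d 3d 30 30 65 57 34 65
  t3: 65 65 3d 57 3d 34 30 65

RES = [0x65, 0x65, 0x3d, 0x57, 0x3d, 0x34, 0x30, 0x65]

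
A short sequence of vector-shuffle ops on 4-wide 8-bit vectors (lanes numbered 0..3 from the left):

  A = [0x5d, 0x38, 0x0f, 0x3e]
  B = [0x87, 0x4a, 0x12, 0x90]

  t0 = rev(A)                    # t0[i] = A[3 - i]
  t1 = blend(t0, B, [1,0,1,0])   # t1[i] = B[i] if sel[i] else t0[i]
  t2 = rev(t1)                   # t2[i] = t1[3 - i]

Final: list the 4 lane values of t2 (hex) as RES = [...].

→ t0 |3e|0f|38|5d|
→ t1 |87|0f|12|5d|
→ t2 |5d|12|0f|87|

RES = [0x5d, 0x12, 0x0f, 0x87]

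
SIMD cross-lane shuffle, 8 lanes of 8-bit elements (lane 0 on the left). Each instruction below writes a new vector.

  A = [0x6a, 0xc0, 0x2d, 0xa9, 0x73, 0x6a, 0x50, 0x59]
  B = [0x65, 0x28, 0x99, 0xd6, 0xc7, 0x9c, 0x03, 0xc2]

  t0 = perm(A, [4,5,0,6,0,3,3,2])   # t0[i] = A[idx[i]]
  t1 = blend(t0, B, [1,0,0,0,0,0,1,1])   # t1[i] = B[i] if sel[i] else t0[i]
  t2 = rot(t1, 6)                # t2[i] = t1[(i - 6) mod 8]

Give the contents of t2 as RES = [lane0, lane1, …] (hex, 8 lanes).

RES = [0x6a, 0x50, 0x6a, 0xa9, 0x03, 0xc2, 0x65, 0x6a]

  t0: 73 6a 6a 50 6a a9 a9 2d
  t1: 65 6a 6a 50 6a a9 03 c2
  t2: 6a 50 6a a9 03 c2 65 6a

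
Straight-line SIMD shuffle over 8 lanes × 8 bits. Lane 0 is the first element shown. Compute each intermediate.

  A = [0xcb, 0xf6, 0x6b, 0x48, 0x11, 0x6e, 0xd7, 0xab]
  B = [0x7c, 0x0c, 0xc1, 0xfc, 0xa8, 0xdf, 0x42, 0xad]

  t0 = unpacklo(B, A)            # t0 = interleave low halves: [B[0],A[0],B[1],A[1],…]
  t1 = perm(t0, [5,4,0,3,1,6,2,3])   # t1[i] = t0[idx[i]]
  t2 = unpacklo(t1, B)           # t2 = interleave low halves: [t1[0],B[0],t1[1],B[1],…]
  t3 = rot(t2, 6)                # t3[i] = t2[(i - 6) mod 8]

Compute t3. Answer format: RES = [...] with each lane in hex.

RES = [0xc1, 0x0c, 0x7c, 0xc1, 0xf6, 0xfc, 0x6b, 0x7c]

  t0: 7c cb 0c f6 c1 6b fc 48
  t1: 6b c1 7c f6 cb fc 0c f6
  t2: 6b 7c c1 0c 7c c1 f6 fc
  t3: c1 0c 7c c1 f6 fc 6b 7c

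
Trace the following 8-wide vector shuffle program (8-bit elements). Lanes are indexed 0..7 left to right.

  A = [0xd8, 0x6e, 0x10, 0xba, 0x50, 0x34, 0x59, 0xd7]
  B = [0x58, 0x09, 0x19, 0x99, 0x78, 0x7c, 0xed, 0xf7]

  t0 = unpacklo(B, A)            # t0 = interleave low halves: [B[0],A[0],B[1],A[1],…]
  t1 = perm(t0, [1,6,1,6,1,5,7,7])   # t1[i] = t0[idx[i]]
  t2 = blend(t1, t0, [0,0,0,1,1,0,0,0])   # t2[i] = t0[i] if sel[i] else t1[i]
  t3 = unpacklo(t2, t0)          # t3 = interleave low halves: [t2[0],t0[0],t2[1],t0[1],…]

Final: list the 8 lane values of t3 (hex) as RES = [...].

RES = [0xd8, 0x58, 0x99, 0xd8, 0xd8, 0x09, 0x6e, 0x6e]

t0 = [0x58, 0xd8, 0x09, 0x6e, 0x19, 0x10, 0x99, 0xba]
t1 = [0xd8, 0x99, 0xd8, 0x99, 0xd8, 0x10, 0xba, 0xba]
t2 = [0xd8, 0x99, 0xd8, 0x6e, 0x19, 0x10, 0xba, 0xba]
t3 = [0xd8, 0x58, 0x99, 0xd8, 0xd8, 0x09, 0x6e, 0x6e]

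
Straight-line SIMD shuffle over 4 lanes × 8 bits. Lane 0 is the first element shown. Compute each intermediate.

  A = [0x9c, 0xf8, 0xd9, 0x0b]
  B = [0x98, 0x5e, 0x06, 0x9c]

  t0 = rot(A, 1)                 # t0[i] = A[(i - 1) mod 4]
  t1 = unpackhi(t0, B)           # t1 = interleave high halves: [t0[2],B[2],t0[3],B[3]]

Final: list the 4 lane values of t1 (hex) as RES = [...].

t0 = [0x0b, 0x9c, 0xf8, 0xd9]
t1 = [0xf8, 0x06, 0xd9, 0x9c]

RES = [0xf8, 0x06, 0xd9, 0x9c]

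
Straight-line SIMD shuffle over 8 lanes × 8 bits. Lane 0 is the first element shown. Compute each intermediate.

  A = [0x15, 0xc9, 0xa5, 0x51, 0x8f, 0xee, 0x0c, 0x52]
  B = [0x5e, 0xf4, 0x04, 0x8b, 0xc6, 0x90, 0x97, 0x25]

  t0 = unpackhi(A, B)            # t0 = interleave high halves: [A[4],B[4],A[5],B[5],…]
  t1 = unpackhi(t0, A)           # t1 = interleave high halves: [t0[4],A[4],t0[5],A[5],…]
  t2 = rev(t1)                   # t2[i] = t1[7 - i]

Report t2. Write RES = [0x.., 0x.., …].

t0 = [0x8f, 0xc6, 0xee, 0x90, 0x0c, 0x97, 0x52, 0x25]
t1 = [0x0c, 0x8f, 0x97, 0xee, 0x52, 0x0c, 0x25, 0x52]
t2 = [0x52, 0x25, 0x0c, 0x52, 0xee, 0x97, 0x8f, 0x0c]

RES = [ 0x52  0x25  0x0c  0x52  0xee  0x97  0x8f  0x0c ]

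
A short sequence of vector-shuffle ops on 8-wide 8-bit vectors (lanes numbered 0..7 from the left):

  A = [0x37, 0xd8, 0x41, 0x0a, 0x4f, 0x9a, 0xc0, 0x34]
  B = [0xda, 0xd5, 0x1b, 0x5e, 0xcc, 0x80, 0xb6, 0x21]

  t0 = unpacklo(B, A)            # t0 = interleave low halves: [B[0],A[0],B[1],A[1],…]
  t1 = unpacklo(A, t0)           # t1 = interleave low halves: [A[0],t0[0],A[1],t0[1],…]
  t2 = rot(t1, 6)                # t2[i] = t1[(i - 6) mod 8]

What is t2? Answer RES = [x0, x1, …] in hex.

RES = [ 0xd8  0x37  0x41  0xd5  0x0a  0xd8  0x37  0xda ]

  t0: da 37 d5 d8 1b 41 5e 0a
  t1: 37 da d8 37 41 d5 0a d8
  t2: d8 37 41 d5 0a d8 37 da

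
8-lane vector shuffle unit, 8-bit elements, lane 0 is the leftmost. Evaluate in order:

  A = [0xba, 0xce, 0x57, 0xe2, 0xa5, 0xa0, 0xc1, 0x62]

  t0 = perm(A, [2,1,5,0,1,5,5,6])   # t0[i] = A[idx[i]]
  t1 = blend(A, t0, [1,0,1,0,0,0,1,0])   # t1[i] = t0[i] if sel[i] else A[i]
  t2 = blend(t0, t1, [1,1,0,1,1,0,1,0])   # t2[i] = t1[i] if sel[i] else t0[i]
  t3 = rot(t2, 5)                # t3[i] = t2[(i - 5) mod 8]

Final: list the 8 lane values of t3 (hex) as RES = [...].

RES = [ 0xe2  0xa5  0xa0  0xa0  0xc1  0x57  0xce  0xa0 ]

→ t0 |57|ce|a0|ba|ce|a0|a0|c1|
→ t1 |57|ce|a0|e2|a5|a0|a0|62|
→ t2 |57|ce|a0|e2|a5|a0|a0|c1|
→ t3 |e2|a5|a0|a0|c1|57|ce|a0|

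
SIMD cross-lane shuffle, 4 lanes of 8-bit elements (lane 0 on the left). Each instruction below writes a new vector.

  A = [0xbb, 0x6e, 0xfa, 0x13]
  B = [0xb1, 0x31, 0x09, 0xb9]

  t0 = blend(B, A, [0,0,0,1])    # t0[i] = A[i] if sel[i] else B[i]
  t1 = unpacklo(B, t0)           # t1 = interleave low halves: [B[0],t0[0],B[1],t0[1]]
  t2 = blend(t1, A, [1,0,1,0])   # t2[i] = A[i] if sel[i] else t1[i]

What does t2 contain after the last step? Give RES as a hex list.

RES = [ 0xbb  0xb1  0xfa  0x31 ]

→ t0 |b1|31|09|13|
→ t1 |b1|b1|31|31|
→ t2 |bb|b1|fa|31|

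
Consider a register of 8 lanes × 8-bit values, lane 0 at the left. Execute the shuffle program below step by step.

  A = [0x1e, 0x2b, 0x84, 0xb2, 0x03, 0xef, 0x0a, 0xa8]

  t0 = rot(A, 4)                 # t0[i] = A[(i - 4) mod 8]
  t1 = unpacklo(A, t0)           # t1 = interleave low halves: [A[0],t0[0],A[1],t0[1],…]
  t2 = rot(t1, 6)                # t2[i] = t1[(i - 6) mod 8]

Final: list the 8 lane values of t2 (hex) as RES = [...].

  t0: 03 ef 0a a8 1e 2b 84 b2
  t1: 1e 03 2b ef 84 0a b2 a8
  t2: 2b ef 84 0a b2 a8 1e 03

RES = [ 0x2b  0xef  0x84  0x0a  0xb2  0xa8  0x1e  0x03 ]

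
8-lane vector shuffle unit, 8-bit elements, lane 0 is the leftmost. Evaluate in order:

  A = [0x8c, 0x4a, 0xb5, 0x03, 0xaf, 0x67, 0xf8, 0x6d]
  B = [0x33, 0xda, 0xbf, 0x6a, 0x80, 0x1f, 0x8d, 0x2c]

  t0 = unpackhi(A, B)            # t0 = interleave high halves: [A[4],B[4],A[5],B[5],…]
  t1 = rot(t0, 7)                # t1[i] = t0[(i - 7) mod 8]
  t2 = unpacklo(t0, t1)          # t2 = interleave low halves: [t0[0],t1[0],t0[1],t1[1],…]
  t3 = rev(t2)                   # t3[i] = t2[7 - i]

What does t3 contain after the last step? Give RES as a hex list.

RES = [ 0xf8  0x1f  0x1f  0x67  0x67  0x80  0x80  0xaf ]

→ t0 |af|80|67|1f|f8|8d|6d|2c|
→ t1 |80|67|1f|f8|8d|6d|2c|af|
→ t2 |af|80|80|67|67|1f|1f|f8|
→ t3 |f8|1f|1f|67|67|80|80|af|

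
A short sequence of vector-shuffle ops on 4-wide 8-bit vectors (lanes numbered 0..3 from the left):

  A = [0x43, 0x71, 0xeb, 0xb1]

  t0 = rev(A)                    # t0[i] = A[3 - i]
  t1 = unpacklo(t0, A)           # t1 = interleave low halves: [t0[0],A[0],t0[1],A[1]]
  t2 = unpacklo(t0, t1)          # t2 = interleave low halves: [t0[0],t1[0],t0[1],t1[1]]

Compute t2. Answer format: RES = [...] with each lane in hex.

  t0: b1 eb 71 43
  t1: b1 43 eb 71
  t2: b1 b1 eb 43

RES = [0xb1, 0xb1, 0xeb, 0x43]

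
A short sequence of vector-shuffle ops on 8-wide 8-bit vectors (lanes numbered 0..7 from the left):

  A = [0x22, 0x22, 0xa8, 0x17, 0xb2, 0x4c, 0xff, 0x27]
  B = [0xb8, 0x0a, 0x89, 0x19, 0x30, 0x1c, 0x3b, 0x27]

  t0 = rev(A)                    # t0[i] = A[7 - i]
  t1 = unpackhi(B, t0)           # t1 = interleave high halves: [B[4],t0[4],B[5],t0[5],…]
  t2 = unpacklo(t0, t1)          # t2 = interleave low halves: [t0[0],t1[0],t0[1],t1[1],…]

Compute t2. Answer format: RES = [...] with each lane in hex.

RES = [0x27, 0x30, 0xff, 0x17, 0x4c, 0x1c, 0xb2, 0xa8]

→ t0 |27|ff|4c|b2|17|a8|22|22|
→ t1 |30|17|1c|a8|3b|22|27|22|
→ t2 |27|30|ff|17|4c|1c|b2|a8|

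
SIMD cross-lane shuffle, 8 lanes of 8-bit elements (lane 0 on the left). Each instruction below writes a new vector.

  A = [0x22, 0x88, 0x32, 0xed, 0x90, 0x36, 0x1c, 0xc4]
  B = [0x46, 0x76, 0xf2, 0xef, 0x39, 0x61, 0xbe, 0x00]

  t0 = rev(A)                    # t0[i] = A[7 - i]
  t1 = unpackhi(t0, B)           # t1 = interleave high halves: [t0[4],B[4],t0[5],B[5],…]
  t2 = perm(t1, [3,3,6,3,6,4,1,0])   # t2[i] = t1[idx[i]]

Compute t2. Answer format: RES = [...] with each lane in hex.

RES = [0x61, 0x61, 0x22, 0x61, 0x22, 0x88, 0x39, 0xed]

→ t0 |c4|1c|36|90|ed|32|88|22|
→ t1 |ed|39|32|61|88|be|22|00|
→ t2 |61|61|22|61|22|88|39|ed|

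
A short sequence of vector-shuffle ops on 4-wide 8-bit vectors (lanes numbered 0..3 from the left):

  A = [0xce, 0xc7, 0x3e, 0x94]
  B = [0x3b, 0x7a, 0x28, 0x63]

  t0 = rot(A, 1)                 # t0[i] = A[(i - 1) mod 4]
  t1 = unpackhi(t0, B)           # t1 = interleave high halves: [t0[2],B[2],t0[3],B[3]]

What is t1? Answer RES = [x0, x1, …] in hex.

t0 = [0x94, 0xce, 0xc7, 0x3e]
t1 = [0xc7, 0x28, 0x3e, 0x63]

RES = [0xc7, 0x28, 0x3e, 0x63]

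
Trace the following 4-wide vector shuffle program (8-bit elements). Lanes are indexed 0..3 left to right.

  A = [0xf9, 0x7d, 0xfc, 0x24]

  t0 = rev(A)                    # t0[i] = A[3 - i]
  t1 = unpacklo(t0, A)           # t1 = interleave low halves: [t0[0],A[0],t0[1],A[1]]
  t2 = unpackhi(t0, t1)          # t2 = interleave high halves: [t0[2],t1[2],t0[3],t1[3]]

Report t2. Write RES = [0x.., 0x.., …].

t0 = [0x24, 0xfc, 0x7d, 0xf9]
t1 = [0x24, 0xf9, 0xfc, 0x7d]
t2 = [0x7d, 0xfc, 0xf9, 0x7d]

RES = [0x7d, 0xfc, 0xf9, 0x7d]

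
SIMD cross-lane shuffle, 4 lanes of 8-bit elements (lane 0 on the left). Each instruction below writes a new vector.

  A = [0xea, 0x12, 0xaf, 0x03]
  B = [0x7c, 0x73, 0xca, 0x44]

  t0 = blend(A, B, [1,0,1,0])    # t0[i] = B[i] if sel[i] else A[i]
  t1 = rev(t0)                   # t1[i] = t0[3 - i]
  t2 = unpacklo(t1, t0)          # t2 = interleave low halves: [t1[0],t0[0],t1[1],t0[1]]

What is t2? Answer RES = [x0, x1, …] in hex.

  t0: 7c 12 ca 03
  t1: 03 ca 12 7c
  t2: 03 7c ca 12

RES = [ 0x03  0x7c  0xca  0x12 ]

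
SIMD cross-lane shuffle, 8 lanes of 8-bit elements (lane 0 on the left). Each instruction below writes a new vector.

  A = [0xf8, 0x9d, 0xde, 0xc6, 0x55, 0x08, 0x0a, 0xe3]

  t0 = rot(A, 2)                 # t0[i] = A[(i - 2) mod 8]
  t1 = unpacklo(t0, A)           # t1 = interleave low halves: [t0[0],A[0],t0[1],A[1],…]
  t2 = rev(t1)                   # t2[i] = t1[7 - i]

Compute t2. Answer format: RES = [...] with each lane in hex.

  t0: 0a e3 f8 9d de c6 55 08
  t1: 0a f8 e3 9d f8 de 9d c6
  t2: c6 9d de f8 9d e3 f8 0a

RES = [0xc6, 0x9d, 0xde, 0xf8, 0x9d, 0xe3, 0xf8, 0x0a]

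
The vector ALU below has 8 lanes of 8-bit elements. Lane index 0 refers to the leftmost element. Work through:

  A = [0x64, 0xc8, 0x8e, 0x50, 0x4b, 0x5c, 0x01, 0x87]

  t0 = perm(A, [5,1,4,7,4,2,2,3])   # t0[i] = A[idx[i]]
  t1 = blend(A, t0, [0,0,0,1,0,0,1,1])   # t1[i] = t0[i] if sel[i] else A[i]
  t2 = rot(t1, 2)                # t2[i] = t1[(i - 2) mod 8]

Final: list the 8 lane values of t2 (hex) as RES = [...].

→ t0 |5c|c8|4b|87|4b|8e|8e|50|
→ t1 |64|c8|8e|87|4b|5c|8e|50|
→ t2 |8e|50|64|c8|8e|87|4b|5c|

RES = [0x8e, 0x50, 0x64, 0xc8, 0x8e, 0x87, 0x4b, 0x5c]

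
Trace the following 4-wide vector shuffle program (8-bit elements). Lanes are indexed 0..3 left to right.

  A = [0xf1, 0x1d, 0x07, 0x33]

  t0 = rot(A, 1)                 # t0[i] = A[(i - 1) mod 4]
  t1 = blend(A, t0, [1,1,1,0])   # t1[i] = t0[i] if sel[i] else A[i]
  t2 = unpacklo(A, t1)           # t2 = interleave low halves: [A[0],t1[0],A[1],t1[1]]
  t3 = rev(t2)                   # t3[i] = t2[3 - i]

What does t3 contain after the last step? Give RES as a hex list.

→ t0 |33|f1|1d|07|
→ t1 |33|f1|1d|33|
→ t2 |f1|33|1d|f1|
→ t3 |f1|1d|33|f1|

RES = [0xf1, 0x1d, 0x33, 0xf1]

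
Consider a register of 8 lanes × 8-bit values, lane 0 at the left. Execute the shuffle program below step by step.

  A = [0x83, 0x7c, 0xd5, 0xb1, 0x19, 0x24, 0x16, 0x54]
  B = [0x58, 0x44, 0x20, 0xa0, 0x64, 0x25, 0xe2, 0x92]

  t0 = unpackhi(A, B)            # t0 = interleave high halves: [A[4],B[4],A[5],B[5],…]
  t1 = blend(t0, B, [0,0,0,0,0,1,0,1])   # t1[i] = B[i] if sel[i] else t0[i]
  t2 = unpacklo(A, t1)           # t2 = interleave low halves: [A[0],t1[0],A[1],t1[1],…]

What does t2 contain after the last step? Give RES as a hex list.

→ t0 |19|64|24|25|16|e2|54|92|
→ t1 |19|64|24|25|16|25|54|92|
→ t2 |83|19|7c|64|d5|24|b1|25|

RES = [ 0x83  0x19  0x7c  0x64  0xd5  0x24  0xb1  0x25 ]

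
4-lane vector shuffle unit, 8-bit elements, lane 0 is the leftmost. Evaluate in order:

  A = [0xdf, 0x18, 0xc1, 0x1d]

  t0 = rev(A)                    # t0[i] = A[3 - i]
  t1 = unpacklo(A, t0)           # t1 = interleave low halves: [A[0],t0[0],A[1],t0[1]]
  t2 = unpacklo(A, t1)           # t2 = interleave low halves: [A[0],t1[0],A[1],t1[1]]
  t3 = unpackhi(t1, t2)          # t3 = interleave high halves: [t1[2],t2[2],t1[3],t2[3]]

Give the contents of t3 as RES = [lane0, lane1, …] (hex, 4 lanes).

  t0: 1d c1 18 df
  t1: df 1d 18 c1
  t2: df df 18 1d
  t3: 18 18 c1 1d

RES = [0x18, 0x18, 0xc1, 0x1d]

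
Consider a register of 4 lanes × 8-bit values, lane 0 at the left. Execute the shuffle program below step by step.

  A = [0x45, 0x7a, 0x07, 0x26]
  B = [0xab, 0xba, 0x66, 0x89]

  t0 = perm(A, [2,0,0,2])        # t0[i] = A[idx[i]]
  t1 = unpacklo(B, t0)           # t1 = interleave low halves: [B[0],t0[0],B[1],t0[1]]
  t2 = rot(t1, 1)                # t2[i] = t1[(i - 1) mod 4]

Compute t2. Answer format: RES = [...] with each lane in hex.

t0 = [0x07, 0x45, 0x45, 0x07]
t1 = [0xab, 0x07, 0xba, 0x45]
t2 = [0x45, 0xab, 0x07, 0xba]

RES = [0x45, 0xab, 0x07, 0xba]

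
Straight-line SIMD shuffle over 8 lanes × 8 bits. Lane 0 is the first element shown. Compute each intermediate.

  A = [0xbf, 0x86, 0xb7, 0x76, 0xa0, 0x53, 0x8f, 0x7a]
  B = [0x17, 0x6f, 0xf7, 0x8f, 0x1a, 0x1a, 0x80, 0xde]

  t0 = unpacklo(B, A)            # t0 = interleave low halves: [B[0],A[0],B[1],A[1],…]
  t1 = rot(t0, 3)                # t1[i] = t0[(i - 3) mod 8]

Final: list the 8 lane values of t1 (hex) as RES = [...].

RES = [ 0xb7  0x8f  0x76  0x17  0xbf  0x6f  0x86  0xf7 ]

→ t0 |17|bf|6f|86|f7|b7|8f|76|
→ t1 |b7|8f|76|17|bf|6f|86|f7|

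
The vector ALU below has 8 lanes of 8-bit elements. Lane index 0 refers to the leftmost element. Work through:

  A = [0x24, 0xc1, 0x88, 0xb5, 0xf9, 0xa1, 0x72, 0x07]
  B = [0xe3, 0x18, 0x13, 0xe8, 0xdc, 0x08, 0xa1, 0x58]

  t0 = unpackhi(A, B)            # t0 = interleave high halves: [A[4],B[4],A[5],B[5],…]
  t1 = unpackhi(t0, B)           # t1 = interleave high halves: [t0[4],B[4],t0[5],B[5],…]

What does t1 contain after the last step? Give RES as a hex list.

RES = [0x72, 0xdc, 0xa1, 0x08, 0x07, 0xa1, 0x58, 0x58]

t0 = [0xf9, 0xdc, 0xa1, 0x08, 0x72, 0xa1, 0x07, 0x58]
t1 = [0x72, 0xdc, 0xa1, 0x08, 0x07, 0xa1, 0x58, 0x58]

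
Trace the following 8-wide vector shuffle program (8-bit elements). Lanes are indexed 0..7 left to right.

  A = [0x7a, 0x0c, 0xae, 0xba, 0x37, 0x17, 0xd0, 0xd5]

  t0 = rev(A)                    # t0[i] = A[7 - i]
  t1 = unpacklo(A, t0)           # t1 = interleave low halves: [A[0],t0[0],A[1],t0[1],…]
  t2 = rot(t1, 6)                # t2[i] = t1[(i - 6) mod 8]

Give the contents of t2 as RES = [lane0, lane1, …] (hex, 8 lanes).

  t0: d5 d0 17 37 ba ae 0c 7a
  t1: 7a d5 0c d0 ae 17 ba 37
  t2: 0c d0 ae 17 ba 37 7a d5

RES = [0x0c, 0xd0, 0xae, 0x17, 0xba, 0x37, 0x7a, 0xd5]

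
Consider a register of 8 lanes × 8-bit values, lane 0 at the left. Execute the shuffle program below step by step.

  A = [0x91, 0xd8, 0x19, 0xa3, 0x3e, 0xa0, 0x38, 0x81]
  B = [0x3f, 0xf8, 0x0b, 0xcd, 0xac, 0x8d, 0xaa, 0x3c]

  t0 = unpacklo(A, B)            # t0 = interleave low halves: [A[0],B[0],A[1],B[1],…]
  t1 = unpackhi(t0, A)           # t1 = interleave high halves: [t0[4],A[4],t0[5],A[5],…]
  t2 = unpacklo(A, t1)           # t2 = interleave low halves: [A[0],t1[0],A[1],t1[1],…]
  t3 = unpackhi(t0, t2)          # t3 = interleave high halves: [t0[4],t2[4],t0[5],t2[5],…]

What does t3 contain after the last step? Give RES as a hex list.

RES = [ 0x19  0x19  0x0b  0x0b  0xa3  0xa3  0xcd  0xa0 ]

  t0: 91 3f d8 f8 19 0b a3 cd
  t1: 19 3e 0b a0 a3 38 cd 81
  t2: 91 19 d8 3e 19 0b a3 a0
  t3: 19 19 0b 0b a3 a3 cd a0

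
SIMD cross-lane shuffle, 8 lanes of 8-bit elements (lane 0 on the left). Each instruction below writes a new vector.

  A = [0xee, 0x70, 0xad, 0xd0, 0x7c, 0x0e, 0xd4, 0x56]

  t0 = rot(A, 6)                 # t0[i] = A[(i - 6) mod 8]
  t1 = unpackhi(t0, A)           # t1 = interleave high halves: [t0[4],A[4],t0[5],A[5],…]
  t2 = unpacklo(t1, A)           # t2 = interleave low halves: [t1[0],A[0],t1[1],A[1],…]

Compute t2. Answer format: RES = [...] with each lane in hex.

RES = [0xd4, 0xee, 0x7c, 0x70, 0x56, 0xad, 0x0e, 0xd0]

  t0: ad d0 7c 0e d4 56 ee 70
  t1: d4 7c 56 0e ee d4 70 56
  t2: d4 ee 7c 70 56 ad 0e d0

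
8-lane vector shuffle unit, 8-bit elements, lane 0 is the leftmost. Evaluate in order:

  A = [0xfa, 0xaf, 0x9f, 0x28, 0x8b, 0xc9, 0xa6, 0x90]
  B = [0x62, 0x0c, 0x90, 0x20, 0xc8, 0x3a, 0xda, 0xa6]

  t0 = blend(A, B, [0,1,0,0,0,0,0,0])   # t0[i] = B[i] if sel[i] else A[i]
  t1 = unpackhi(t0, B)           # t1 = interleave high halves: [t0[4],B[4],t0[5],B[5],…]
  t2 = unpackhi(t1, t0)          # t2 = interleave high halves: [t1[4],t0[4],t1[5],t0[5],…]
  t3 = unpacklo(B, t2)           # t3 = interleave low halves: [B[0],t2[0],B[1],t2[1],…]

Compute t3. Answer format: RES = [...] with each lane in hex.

t0 = [0xfa, 0x0c, 0x9f, 0x28, 0x8b, 0xc9, 0xa6, 0x90]
t1 = [0x8b, 0xc8, 0xc9, 0x3a, 0xa6, 0xda, 0x90, 0xa6]
t2 = [0xa6, 0x8b, 0xda, 0xc9, 0x90, 0xa6, 0xa6, 0x90]
t3 = [0x62, 0xa6, 0x0c, 0x8b, 0x90, 0xda, 0x20, 0xc9]

RES = [0x62, 0xa6, 0x0c, 0x8b, 0x90, 0xda, 0x20, 0xc9]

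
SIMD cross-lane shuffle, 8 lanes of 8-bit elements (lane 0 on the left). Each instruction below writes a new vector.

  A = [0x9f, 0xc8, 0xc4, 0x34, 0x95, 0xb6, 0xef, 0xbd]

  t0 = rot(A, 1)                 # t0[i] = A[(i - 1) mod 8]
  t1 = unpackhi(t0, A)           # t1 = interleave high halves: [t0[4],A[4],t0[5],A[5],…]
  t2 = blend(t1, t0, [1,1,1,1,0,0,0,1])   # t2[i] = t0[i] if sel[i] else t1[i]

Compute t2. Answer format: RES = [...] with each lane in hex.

→ t0 |bd|9f|c8|c4|34|95|b6|ef|
→ t1 |34|95|95|b6|b6|ef|ef|bd|
→ t2 |bd|9f|c8|c4|b6|ef|ef|ef|

RES = [ 0xbd  0x9f  0xc8  0xc4  0xb6  0xef  0xef  0xef ]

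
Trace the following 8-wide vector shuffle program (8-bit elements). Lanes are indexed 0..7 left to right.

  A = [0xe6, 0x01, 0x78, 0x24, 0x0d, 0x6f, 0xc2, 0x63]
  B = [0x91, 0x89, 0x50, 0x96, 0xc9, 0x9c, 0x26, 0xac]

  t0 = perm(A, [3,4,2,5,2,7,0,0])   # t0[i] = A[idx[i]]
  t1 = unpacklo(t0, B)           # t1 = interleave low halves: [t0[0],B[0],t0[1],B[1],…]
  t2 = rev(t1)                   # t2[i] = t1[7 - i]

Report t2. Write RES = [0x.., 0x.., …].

  t0: 24 0d 78 6f 78 63 e6 e6
  t1: 24 91 0d 89 78 50 6f 96
  t2: 96 6f 50 78 89 0d 91 24

RES = [0x96, 0x6f, 0x50, 0x78, 0x89, 0x0d, 0x91, 0x24]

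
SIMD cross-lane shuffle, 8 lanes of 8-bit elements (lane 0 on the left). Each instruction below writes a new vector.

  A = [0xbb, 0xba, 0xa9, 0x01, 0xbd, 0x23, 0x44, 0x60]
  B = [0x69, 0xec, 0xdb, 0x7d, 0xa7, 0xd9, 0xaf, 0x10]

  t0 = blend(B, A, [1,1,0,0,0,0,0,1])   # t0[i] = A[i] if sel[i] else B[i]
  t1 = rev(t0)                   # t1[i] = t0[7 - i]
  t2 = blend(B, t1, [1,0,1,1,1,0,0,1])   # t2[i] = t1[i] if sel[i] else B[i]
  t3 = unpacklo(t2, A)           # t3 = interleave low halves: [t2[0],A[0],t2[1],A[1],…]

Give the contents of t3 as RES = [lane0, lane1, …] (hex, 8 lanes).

RES = [0x60, 0xbb, 0xec, 0xba, 0xd9, 0xa9, 0xa7, 0x01]

  t0: bb ba db 7d a7 d9 af 60
  t1: 60 af d9 a7 7d db ba bb
  t2: 60 ec d9 a7 7d d9 af bb
  t3: 60 bb ec ba d9 a9 a7 01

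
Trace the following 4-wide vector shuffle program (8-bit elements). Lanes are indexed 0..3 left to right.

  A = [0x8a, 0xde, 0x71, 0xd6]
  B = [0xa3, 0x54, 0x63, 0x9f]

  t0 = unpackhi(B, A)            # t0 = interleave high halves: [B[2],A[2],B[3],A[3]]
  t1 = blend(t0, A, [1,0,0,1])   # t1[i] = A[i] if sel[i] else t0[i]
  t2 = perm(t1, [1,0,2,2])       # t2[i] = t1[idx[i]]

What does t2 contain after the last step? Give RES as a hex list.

→ t0 |63|71|9f|d6|
→ t1 |8a|71|9f|d6|
→ t2 |71|8a|9f|9f|

RES = [0x71, 0x8a, 0x9f, 0x9f]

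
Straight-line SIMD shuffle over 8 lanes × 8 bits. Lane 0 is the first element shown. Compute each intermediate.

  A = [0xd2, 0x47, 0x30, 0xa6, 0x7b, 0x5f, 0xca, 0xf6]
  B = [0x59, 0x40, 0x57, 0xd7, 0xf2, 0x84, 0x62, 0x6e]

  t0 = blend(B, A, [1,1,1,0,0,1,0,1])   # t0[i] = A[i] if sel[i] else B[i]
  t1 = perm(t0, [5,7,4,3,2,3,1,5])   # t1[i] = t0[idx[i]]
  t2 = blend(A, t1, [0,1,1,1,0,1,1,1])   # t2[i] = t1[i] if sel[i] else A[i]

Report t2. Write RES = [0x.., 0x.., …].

t0 = [0xd2, 0x47, 0x30, 0xd7, 0xf2, 0x5f, 0x62, 0xf6]
t1 = [0x5f, 0xf6, 0xf2, 0xd7, 0x30, 0xd7, 0x47, 0x5f]
t2 = [0xd2, 0xf6, 0xf2, 0xd7, 0x7b, 0xd7, 0x47, 0x5f]

RES = [ 0xd2  0xf6  0xf2  0xd7  0x7b  0xd7  0x47  0x5f ]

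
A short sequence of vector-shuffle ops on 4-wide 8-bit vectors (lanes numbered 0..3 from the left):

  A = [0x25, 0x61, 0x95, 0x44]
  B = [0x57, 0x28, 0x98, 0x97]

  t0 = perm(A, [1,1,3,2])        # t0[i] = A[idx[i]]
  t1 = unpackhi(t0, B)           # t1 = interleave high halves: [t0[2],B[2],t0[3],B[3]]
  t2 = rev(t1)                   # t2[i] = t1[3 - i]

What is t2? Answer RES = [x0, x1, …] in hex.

RES = [ 0x97  0x95  0x98  0x44 ]

→ t0 |61|61|44|95|
→ t1 |44|98|95|97|
→ t2 |97|95|98|44|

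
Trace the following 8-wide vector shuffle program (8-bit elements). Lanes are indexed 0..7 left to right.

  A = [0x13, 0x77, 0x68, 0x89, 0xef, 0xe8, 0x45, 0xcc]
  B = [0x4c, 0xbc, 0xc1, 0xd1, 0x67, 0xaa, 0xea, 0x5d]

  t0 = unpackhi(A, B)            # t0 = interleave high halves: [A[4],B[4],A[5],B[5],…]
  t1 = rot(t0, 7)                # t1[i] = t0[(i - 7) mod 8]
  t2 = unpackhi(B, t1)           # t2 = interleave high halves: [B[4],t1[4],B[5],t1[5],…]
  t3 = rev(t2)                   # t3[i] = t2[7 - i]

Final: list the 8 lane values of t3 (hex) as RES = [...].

RES = [ 0xef  0x5d  0x5d  0xea  0xcc  0xaa  0xea  0x67 ]

→ t0 |ef|67|e8|aa|45|ea|cc|5d|
→ t1 |67|e8|aa|45|ea|cc|5d|ef|
→ t2 |67|ea|aa|cc|ea|5d|5d|ef|
→ t3 |ef|5d|5d|ea|cc|aa|ea|67|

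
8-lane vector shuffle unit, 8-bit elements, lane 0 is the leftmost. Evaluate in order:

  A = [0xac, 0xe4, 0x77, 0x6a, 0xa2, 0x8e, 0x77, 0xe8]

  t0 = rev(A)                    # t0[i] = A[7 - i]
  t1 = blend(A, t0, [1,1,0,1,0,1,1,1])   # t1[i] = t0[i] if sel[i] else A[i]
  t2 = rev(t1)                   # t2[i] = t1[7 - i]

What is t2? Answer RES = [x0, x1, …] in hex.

t0 = [0xe8, 0x77, 0x8e, 0xa2, 0x6a, 0x77, 0xe4, 0xac]
t1 = [0xe8, 0x77, 0x77, 0xa2, 0xa2, 0x77, 0xe4, 0xac]
t2 = [0xac, 0xe4, 0x77, 0xa2, 0xa2, 0x77, 0x77, 0xe8]

RES = [0xac, 0xe4, 0x77, 0xa2, 0xa2, 0x77, 0x77, 0xe8]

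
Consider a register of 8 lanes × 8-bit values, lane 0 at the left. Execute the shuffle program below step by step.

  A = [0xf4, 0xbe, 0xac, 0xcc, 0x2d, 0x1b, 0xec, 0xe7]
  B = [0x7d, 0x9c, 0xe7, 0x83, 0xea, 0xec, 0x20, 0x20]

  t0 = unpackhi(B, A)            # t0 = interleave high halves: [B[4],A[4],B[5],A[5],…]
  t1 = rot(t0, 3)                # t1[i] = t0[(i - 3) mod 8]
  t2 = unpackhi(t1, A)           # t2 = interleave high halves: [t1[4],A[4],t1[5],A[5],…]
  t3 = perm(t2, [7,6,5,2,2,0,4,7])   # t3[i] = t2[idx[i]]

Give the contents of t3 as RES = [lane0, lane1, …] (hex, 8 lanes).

RES = [0xe7, 0x20, 0xec, 0xec, 0xec, 0x2d, 0x1b, 0xe7]

  t0: ea 2d ec 1b 20 ec 20 e7
  t1: ec 20 e7 ea 2d ec 1b 20
  t2: 2d 2d ec 1b 1b ec 20 e7
  t3: e7 20 ec ec ec 2d 1b e7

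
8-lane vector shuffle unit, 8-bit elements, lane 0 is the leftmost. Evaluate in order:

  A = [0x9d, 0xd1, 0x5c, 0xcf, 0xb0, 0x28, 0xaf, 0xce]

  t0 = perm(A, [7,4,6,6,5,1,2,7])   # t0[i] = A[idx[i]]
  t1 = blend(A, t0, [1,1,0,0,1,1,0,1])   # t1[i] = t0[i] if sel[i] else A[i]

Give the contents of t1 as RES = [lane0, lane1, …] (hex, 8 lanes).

t0 = [0xce, 0xb0, 0xaf, 0xaf, 0x28, 0xd1, 0x5c, 0xce]
t1 = [0xce, 0xb0, 0x5c, 0xcf, 0x28, 0xd1, 0xaf, 0xce]

RES = [0xce, 0xb0, 0x5c, 0xcf, 0x28, 0xd1, 0xaf, 0xce]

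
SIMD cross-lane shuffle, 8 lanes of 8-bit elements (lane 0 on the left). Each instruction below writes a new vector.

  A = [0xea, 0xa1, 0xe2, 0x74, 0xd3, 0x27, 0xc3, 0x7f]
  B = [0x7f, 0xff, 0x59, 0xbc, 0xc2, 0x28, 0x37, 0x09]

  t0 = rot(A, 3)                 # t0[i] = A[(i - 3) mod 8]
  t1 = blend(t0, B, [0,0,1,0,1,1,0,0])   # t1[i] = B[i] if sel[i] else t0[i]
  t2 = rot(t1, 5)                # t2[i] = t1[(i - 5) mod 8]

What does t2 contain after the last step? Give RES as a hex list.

→ t0 |27|c3|7f|ea|a1|e2|74|d3|
→ t1 |27|c3|59|ea|c2|28|74|d3|
→ t2 |ea|c2|28|74|d3|27|c3|59|

RES = [0xea, 0xc2, 0x28, 0x74, 0xd3, 0x27, 0xc3, 0x59]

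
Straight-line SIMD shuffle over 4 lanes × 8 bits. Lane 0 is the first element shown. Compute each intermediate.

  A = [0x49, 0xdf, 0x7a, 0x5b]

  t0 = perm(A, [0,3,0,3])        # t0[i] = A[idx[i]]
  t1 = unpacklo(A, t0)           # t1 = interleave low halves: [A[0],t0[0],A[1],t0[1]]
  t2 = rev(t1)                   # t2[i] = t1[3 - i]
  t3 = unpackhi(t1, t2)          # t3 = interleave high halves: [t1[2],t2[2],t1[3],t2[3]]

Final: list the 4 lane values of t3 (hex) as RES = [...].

RES = [ 0xdf  0x49  0x5b  0x49 ]

→ t0 |49|5b|49|5b|
→ t1 |49|49|df|5b|
→ t2 |5b|df|49|49|
→ t3 |df|49|5b|49|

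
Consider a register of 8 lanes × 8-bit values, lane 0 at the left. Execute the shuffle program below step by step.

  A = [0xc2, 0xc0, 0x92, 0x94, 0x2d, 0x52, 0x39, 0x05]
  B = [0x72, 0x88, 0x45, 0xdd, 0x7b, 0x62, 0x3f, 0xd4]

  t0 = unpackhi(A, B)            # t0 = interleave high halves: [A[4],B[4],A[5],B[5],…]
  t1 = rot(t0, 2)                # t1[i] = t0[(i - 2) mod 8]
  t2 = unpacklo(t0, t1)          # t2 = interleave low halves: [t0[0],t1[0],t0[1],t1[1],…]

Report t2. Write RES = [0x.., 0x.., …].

t0 = [0x2d, 0x7b, 0x52, 0x62, 0x39, 0x3f, 0x05, 0xd4]
t1 = [0x05, 0xd4, 0x2d, 0x7b, 0x52, 0x62, 0x39, 0x3f]
t2 = [0x2d, 0x05, 0x7b, 0xd4, 0x52, 0x2d, 0x62, 0x7b]

RES = [ 0x2d  0x05  0x7b  0xd4  0x52  0x2d  0x62  0x7b ]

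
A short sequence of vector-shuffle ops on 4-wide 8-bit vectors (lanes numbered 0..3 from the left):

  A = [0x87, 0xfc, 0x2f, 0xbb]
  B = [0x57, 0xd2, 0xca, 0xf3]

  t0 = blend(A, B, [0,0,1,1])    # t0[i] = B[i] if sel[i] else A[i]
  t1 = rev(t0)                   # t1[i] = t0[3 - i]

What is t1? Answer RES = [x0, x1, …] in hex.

RES = [0xf3, 0xca, 0xfc, 0x87]

t0 = [0x87, 0xfc, 0xca, 0xf3]
t1 = [0xf3, 0xca, 0xfc, 0x87]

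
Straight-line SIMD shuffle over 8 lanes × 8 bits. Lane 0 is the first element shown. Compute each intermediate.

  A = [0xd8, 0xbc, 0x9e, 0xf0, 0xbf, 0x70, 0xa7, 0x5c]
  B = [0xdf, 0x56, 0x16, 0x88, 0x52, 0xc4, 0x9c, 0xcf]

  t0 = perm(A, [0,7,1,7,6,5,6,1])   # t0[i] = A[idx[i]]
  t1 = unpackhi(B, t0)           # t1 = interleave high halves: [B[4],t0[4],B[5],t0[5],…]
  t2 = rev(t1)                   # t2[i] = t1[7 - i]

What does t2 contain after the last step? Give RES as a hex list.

RES = [0xbc, 0xcf, 0xa7, 0x9c, 0x70, 0xc4, 0xa7, 0x52]

  t0: d8 5c bc 5c a7 70 a7 bc
  t1: 52 a7 c4 70 9c a7 cf bc
  t2: bc cf a7 9c 70 c4 a7 52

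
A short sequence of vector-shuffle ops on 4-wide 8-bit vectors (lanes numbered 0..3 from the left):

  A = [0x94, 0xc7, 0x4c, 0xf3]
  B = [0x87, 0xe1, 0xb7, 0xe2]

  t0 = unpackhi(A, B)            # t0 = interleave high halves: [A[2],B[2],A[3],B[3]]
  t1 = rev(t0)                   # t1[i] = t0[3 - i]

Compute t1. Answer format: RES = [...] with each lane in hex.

RES = [0xe2, 0xf3, 0xb7, 0x4c]

  t0: 4c b7 f3 e2
  t1: e2 f3 b7 4c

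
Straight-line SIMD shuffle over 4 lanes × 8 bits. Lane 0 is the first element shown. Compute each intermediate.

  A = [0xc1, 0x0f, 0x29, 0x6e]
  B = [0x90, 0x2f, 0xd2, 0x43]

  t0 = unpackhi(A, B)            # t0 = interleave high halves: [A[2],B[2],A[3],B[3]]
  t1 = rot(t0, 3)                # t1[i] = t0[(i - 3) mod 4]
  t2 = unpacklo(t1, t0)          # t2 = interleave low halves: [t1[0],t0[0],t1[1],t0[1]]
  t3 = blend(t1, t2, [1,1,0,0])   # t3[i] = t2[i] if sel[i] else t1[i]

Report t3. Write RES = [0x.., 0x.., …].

t0 = [0x29, 0xd2, 0x6e, 0x43]
t1 = [0xd2, 0x6e, 0x43, 0x29]
t2 = [0xd2, 0x29, 0x6e, 0xd2]
t3 = [0xd2, 0x29, 0x43, 0x29]

RES = [0xd2, 0x29, 0x43, 0x29]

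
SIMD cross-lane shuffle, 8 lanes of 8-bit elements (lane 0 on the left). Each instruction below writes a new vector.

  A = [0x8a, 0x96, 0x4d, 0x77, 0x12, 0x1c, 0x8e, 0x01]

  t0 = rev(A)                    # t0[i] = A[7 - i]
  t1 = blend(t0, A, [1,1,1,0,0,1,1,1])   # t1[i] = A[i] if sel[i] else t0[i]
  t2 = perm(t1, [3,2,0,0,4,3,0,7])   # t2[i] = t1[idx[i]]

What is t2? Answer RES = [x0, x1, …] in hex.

  t0: 01 8e 1c 12 77 4d 96 8a
  t1: 8a 96 4d 12 77 1c 8e 01
  t2: 12 4d 8a 8a 77 12 8a 01

RES = [0x12, 0x4d, 0x8a, 0x8a, 0x77, 0x12, 0x8a, 0x01]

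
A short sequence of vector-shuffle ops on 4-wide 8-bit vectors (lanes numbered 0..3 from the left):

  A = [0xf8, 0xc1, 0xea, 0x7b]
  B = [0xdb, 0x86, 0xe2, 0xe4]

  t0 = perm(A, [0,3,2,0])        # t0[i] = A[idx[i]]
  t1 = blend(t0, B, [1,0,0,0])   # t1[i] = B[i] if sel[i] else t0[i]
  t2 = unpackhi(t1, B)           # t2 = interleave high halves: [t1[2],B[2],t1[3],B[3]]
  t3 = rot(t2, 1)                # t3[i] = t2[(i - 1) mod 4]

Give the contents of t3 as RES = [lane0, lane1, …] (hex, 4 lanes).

RES = [ 0xe4  0xea  0xe2  0xf8 ]

  t0: f8 7b ea f8
  t1: db 7b ea f8
  t2: ea e2 f8 e4
  t3: e4 ea e2 f8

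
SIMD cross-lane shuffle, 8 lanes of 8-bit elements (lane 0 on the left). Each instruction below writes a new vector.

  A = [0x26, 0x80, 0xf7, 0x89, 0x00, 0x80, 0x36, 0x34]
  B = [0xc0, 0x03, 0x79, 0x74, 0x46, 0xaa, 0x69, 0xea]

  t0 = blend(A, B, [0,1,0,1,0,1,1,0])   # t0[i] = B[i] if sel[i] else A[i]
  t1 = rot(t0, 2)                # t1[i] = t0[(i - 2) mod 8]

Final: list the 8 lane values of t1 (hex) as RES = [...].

RES = [ 0x69  0x34  0x26  0x03  0xf7  0x74  0x00  0xaa ]

→ t0 |26|03|f7|74|00|aa|69|34|
→ t1 |69|34|26|03|f7|74|00|aa|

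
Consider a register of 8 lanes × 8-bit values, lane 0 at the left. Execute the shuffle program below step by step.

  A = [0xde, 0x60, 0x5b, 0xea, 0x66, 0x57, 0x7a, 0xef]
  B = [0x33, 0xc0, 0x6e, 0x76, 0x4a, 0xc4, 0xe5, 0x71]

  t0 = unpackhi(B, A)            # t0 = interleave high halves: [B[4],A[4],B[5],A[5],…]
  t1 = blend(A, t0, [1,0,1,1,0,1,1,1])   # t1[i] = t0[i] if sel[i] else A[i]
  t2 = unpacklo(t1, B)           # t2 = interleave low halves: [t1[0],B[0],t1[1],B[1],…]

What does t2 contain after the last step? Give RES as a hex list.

→ t0 |4a|66|c4|57|e5|7a|71|ef|
→ t1 |4a|60|c4|57|66|7a|71|ef|
→ t2 |4a|33|60|c0|c4|6e|57|76|

RES = [0x4a, 0x33, 0x60, 0xc0, 0xc4, 0x6e, 0x57, 0x76]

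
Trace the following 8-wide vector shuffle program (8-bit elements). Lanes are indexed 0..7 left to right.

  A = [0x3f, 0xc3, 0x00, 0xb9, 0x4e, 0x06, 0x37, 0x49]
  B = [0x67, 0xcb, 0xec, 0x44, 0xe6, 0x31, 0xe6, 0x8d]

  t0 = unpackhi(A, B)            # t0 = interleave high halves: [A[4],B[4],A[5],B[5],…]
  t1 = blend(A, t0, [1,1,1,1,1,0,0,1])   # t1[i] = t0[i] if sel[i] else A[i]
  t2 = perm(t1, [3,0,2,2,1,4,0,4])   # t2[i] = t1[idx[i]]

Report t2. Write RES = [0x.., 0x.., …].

t0 = [0x4e, 0xe6, 0x06, 0x31, 0x37, 0xe6, 0x49, 0x8d]
t1 = [0x4e, 0xe6, 0x06, 0x31, 0x37, 0x06, 0x37, 0x8d]
t2 = [0x31, 0x4e, 0x06, 0x06, 0xe6, 0x37, 0x4e, 0x37]

RES = [ 0x31  0x4e  0x06  0x06  0xe6  0x37  0x4e  0x37 ]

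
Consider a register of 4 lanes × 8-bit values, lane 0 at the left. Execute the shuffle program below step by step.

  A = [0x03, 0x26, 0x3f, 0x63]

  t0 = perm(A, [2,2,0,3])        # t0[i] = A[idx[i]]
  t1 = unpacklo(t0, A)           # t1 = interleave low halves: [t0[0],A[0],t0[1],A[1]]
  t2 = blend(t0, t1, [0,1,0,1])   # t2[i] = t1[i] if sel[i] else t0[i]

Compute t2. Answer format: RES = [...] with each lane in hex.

RES = [ 0x3f  0x03  0x03  0x26 ]

t0 = [0x3f, 0x3f, 0x03, 0x63]
t1 = [0x3f, 0x03, 0x3f, 0x26]
t2 = [0x3f, 0x03, 0x03, 0x26]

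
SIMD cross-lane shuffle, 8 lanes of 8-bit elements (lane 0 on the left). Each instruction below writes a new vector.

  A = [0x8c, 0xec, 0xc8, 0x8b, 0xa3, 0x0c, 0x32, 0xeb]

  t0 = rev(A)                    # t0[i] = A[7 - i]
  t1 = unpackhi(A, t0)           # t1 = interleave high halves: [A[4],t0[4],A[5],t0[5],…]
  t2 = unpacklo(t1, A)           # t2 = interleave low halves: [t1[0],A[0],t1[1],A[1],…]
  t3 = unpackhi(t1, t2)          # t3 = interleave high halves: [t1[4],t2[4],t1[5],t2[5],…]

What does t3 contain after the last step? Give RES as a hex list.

→ t0 |eb|32|0c|a3|8b|c8|ec|8c|
→ t1 |a3|8b|0c|c8|32|ec|eb|8c|
→ t2 |a3|8c|8b|ec|0c|c8|c8|8b|
→ t3 |32|0c|ec|c8|eb|c8|8c|8b|

RES = [ 0x32  0x0c  0xec  0xc8  0xeb  0xc8  0x8c  0x8b ]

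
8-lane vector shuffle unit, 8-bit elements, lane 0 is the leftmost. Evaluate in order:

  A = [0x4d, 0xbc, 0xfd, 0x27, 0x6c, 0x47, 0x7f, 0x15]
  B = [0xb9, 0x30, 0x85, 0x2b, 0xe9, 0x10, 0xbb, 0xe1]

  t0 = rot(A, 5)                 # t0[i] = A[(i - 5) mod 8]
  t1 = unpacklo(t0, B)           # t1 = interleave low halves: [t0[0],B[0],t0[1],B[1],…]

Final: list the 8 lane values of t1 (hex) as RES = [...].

t0 = [0x27, 0x6c, 0x47, 0x7f, 0x15, 0x4d, 0xbc, 0xfd]
t1 = [0x27, 0xb9, 0x6c, 0x30, 0x47, 0x85, 0x7f, 0x2b]

RES = [0x27, 0xb9, 0x6c, 0x30, 0x47, 0x85, 0x7f, 0x2b]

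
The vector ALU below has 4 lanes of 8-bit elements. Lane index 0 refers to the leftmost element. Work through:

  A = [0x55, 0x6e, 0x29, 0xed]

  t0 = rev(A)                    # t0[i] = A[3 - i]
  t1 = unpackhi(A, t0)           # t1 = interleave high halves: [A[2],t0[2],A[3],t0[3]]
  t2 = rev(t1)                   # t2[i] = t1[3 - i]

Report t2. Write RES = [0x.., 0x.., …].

RES = [ 0x55  0xed  0x6e  0x29 ]

  t0: ed 29 6e 55
  t1: 29 6e ed 55
  t2: 55 ed 6e 29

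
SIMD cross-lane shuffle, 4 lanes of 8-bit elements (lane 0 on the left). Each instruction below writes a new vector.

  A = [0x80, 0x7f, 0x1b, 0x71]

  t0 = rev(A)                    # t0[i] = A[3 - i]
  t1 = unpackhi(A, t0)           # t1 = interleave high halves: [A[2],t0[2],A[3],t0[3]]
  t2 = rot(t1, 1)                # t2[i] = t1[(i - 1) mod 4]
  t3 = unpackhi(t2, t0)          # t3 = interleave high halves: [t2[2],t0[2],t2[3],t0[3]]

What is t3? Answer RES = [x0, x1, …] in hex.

→ t0 |71|1b|7f|80|
→ t1 |1b|7f|71|80|
→ t2 |80|1b|7f|71|
→ t3 |7f|7f|71|80|

RES = [ 0x7f  0x7f  0x71  0x80 ]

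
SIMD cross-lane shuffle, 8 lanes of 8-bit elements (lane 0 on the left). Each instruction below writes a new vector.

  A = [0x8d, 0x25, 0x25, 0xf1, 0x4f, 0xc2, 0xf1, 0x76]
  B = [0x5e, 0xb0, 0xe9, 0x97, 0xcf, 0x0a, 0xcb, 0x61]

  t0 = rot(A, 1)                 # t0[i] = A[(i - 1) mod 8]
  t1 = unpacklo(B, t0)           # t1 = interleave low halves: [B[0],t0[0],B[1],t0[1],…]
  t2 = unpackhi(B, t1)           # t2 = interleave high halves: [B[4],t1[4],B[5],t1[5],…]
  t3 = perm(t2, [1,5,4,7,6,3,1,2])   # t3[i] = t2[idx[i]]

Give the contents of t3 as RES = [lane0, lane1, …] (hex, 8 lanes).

t0 = [0x76, 0x8d, 0x25, 0x25, 0xf1, 0x4f, 0xc2, 0xf1]
t1 = [0x5e, 0x76, 0xb0, 0x8d, 0xe9, 0x25, 0x97, 0x25]
t2 = [0xcf, 0xe9, 0x0a, 0x25, 0xcb, 0x97, 0x61, 0x25]
t3 = [0xe9, 0x97, 0xcb, 0x25, 0x61, 0x25, 0xe9, 0x0a]

RES = [ 0xe9  0x97  0xcb  0x25  0x61  0x25  0xe9  0x0a ]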